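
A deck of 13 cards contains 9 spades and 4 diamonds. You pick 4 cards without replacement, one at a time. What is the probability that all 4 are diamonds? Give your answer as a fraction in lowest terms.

1/715

P(all diamonds) = 4/13 × 3/12 × 2/11 × 1/10 = 24/17160 = 1/715.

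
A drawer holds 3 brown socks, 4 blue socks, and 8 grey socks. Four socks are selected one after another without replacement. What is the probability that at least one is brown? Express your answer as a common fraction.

58/91

P(no brown) = 12/15 × 11/14 × 10/13 × 9/12 = 11880/32760 = 33/91.
P(at least one) = 1 − 33/91 = 58/91.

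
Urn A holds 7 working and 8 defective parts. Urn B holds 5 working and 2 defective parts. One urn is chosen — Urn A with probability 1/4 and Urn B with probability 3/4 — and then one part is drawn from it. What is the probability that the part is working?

137/210

From Urn A: P(working) = 7/15.
From Urn B: P(working) = 5/7.
Total probability = (1/4)(7/15) + (3/4)(5/7) = 137/210.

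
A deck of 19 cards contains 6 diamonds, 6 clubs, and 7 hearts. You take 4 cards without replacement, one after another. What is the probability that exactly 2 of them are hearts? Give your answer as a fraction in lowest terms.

231/646

One ordering (hearts drawn first) has probability 7/19 × 6/18 × 12/17 × 11/16 = 5544/93024 = 77/1292.
There are C(4,2) = 6 such orderings, each equally likely, so P = 6 × 77/1292 = 231/646.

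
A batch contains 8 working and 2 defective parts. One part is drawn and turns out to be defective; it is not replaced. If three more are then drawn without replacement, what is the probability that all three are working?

2/3

With the first part removed, 8 working remain out of 9.
P = 8/9 × 7/8 × 6/7 = 336/504 = 2/3.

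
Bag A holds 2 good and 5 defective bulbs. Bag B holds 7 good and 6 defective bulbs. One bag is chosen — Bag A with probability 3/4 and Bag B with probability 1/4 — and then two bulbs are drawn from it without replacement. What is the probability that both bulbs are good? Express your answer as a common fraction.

From Bag A: P(both good) = (2/7)(1/6) = 1/21.
From Bag B: P(both good) = (7/13)(6/12) = 7/26.
Total probability = (3/4)(1/21) + (1/4)(7/26) = 75/728.

75/728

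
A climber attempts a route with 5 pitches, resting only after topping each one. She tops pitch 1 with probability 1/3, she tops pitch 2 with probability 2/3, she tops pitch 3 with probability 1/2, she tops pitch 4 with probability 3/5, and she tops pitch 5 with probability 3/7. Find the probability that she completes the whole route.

1/35

Each stage is reached only if all earlier stages succeed, so
P = 1/3 × 2/3 × 1/2 × 3/5 × 3/7 = 18/630 = 1/35.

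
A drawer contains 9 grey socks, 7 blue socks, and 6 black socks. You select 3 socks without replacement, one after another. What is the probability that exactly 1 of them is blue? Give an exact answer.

21/44

One ordering (blue drawn first) has probability 7/22 × 15/21 × 14/20 = 1470/9240 = 7/44.
There are C(3,1) = 3 such orderings, each equally likely, so P = 3 × 7/44 = 21/44.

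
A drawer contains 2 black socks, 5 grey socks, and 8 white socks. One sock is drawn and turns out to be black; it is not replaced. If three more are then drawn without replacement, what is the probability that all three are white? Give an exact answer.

2/13

With the first sock removed, 8 white remain out of 14.
P = 8/14 × 7/13 × 6/12 = 336/2184 = 2/13.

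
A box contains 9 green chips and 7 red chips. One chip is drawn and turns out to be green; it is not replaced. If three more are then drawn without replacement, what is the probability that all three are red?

After the first draw, 7 of the remaining 15 chips are red.
P = 7/15 × 6/14 × 5/13 = 210/2730 = 1/13.

1/13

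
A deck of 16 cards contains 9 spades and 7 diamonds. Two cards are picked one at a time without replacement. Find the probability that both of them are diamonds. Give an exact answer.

7/40

P(all diamonds) = 7/16 × 6/15 = 42/240 = 7/40.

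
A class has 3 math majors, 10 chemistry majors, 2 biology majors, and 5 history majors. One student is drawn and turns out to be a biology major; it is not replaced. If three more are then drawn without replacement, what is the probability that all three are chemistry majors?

40/323

With the first student removed, 10 chemistry majors remain out of 19.
P = 10/19 × 9/18 × 8/17 = 720/5814 = 40/323.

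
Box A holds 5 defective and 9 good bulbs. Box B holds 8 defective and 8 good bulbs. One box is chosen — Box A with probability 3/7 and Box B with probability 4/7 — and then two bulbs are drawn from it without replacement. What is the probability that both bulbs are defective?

From Box A: P(both defective) = (5/14)(4/13) = 10/91.
From Box B: P(both defective) = (8/16)(7/15) = 7/30.
Total probability = (3/7)(10/91) + (4/7)(7/30) = 1724/9555.

1724/9555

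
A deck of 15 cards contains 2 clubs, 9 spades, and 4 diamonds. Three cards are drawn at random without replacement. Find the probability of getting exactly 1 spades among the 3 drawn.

One ordering (a spade drawn first) has probability 9/15 × 6/14 × 5/13 = 270/2730 = 9/91.
There are C(3,1) = 3 such orderings, each equally likely, so P = 3 × 9/91 = 27/91.

27/91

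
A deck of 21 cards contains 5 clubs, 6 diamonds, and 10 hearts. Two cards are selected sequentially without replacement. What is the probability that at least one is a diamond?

P(no diamonds) = 15/21 × 14/20 = 210/420 = 1/2.
P(at least one) = 1 − 1/2 = 1/2.

1/2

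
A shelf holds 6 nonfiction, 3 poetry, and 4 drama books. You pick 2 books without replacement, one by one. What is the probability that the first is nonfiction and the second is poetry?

Multiply the probability of each draw given the previous ones:
P = 6/13 × 3/12 = 18/156 = 3/26.

3/26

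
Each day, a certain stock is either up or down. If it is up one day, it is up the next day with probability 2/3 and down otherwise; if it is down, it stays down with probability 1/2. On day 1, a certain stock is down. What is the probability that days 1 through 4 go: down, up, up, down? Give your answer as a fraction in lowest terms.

1/9

Day 1 is given. For each transition, use the conditional probability from the current state:
P(up | down) = 1/2; P(up | up) = 2/3; P(down | up) = 1/3.
P = 1/2 × 2/3 × 1/3 = 2/18 = 1/9.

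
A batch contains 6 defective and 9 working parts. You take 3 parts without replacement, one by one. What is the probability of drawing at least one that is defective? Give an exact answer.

P(no defective) = 9/15 × 8/14 × 7/13 = 504/2730 = 12/65.
P(at least one) = 1 − 12/65 = 53/65.

53/65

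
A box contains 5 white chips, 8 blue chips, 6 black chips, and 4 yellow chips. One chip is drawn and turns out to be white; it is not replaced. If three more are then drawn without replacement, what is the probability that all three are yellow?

1/385

After the first draw, 4 of the remaining 22 chips are yellow.
P = 4/22 × 3/21 × 2/20 = 24/9240 = 1/385.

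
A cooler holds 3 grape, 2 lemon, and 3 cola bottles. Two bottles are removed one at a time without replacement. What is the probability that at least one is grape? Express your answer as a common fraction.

P(no grape) = 5/8 × 4/7 = 20/56 = 5/14.
P(at least one) = 1 − 5/14 = 9/14.

9/14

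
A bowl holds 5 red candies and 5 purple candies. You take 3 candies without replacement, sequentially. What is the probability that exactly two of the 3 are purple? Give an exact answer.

5/12

One ordering (purple drawn first) has probability 5/10 × 4/9 × 5/8 = 100/720 = 5/36.
There are C(3,2) = 3 such orderings, each equally likely, so P = 3 × 5/36 = 5/12.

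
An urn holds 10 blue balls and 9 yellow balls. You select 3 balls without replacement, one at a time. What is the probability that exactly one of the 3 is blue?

120/323

One ordering (blue drawn first) has probability 10/19 × 9/18 × 8/17 = 720/5814 = 40/323.
There are C(3,1) = 3 such orderings, each equally likely, so P = 3 × 40/323 = 120/323.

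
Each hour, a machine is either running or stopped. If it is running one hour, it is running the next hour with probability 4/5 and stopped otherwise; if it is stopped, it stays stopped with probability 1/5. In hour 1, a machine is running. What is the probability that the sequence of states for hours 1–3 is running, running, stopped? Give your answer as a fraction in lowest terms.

Hour 1 is given. For each transition, use the conditional probability from the current state:
P(running | running) = 4/5; P(stopped | running) = 1/5.
P = 4/5 × 1/5 = 4/25.

4/25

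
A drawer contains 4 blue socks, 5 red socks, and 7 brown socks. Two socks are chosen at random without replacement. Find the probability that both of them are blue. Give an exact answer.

1/20

P = 4/16 × 3/15 = 12/240 = 1/20.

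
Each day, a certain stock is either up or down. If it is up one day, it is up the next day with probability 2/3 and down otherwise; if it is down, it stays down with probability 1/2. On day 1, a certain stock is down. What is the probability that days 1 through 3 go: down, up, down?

Day 1 is given. For each transition, use the conditional probability from the current state:
P(up | down) = 1/2; P(down | up) = 1/3.
P = 1/2 × 1/3 = 1/6.

1/6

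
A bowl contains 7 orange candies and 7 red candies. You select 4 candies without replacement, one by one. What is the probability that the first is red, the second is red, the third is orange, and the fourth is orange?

21/286

Chain rule:
P = 7/14 × 6/13 × 7/12 × 6/11 = 1764/24024 = 21/286.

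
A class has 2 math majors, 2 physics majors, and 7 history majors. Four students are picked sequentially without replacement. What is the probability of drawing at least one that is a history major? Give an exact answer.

329/330

P(no history majors) = 4/11 × 3/10 × 2/9 × 1/8 = 24/7920 = 1/330.
P(at least one) = 1 − 1/330 = 329/330.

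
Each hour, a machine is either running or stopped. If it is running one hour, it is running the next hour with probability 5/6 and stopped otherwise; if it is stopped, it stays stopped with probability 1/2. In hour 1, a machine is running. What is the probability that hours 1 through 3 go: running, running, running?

25/36

Hour 1 is given. For each transition, use the conditional probability from the current state:
P(running | running) = 5/6; P(running | running) = 5/6.
P = 5/6 × 5/6 = 25/36.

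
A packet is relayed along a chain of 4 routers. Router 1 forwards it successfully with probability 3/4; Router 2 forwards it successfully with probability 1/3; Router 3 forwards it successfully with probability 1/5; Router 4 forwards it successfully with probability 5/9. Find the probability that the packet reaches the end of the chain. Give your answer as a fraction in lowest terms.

1/36

Multiplying along the chain,
P = 3/4 × 1/3 × 1/5 × 5/9 = 15/540 = 1/36.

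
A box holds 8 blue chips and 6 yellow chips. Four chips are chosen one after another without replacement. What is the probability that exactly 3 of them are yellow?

One ordering (yellow drawn first) has probability 6/14 × 5/13 × 4/12 × 8/11 = 960/24024 = 40/1001.
There are C(4,3) = 4 such orderings, each equally likely, so P = 4 × 40/1001 = 160/1001.

160/1001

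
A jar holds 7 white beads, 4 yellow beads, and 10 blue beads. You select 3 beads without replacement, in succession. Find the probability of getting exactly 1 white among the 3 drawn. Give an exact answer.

One ordering (white drawn first) has probability 7/21 × 14/20 × 13/19 = 1274/7980 = 91/570.
There are C(3,1) = 3 such orderings, each equally likely, so P = 3 × 91/570 = 91/190.

91/190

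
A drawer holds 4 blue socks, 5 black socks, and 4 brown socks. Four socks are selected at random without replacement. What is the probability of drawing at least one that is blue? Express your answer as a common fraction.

589/715

P(no blue) = 9/13 × 8/12 × 7/11 × 6/10 = 3024/17160 = 126/715.
P(at least one) = 1 − 126/715 = 589/715.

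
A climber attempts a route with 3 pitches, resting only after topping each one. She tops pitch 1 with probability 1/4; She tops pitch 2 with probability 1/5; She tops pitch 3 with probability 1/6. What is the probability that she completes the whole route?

Multiplying along the chain,
P = 1/4 × 1/5 × 1/6 = 1/120.

1/120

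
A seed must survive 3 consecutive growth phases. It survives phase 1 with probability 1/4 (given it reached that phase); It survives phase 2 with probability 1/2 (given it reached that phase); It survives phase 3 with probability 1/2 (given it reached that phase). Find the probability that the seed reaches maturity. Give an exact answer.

Multiplying along the chain,
P = 1/4 × 1/2 × 1/2 = 1/16.

1/16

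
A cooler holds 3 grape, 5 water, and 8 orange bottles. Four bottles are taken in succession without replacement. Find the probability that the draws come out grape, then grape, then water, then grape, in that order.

1/1456

Multiply the probability of each draw given the previous ones:
P = 3/16 × 2/15 × 5/14 × 1/13 = 30/43680 = 1/1456.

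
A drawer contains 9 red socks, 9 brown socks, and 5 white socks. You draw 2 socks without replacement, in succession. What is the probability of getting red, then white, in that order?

45/506

Chain rule:
P = 9/23 × 5/22 = 45/506.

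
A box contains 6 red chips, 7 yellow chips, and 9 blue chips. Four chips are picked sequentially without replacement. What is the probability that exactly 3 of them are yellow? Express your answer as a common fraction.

One ordering (yellow drawn first) has probability 7/22 × 6/21 × 5/20 × 15/19 = 3150/175560 = 15/836.
There are C(4,3) = 4 such orderings, each equally likely, so P = 4 × 15/836 = 15/209.

15/209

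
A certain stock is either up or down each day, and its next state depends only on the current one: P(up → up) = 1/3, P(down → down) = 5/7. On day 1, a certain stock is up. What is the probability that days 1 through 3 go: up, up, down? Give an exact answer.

Day 1 is given. For each transition, use the conditional probability from the current state:
P(up | up) = 1/3; P(down | up) = 2/3.
P = 1/3 × 2/3 = 2/9.

2/9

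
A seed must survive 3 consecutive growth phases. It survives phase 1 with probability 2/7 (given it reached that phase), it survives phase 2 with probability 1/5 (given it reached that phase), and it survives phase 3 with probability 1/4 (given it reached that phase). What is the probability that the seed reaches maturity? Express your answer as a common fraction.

1/70

Each stage is reached only if all earlier stages succeed, so
P = 2/7 × 1/5 × 1/4 = 2/140 = 1/70.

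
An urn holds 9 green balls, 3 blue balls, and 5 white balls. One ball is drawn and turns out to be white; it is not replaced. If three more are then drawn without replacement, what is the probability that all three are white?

With the first ball removed, 4 white remain out of 16.
P = 4/16 × 3/15 × 2/14 = 24/3360 = 1/140.

1/140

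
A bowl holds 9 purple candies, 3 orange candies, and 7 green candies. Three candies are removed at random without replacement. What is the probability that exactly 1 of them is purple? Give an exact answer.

One ordering (purple drawn first) has probability 9/19 × 10/18 × 9/17 = 810/5814 = 45/323.
There are C(3,1) = 3 such orderings, each equally likely, so P = 3 × 45/323 = 135/323.

135/323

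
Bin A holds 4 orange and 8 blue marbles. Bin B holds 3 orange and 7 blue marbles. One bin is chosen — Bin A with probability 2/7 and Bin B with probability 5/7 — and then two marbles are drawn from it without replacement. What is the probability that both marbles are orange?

17/231

From Bin A: P(both orange) = (4/12)(3/11) = 1/11.
From Bin B: P(both orange) = (3/10)(2/9) = 1/15.
Total probability = (2/7)(1/11) + (5/7)(1/15) = 17/231.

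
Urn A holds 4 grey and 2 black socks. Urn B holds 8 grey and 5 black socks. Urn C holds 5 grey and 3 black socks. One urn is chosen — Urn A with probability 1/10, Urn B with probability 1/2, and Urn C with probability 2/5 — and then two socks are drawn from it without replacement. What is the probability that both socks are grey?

From Urn A: P(both grey) = (4/6)(3/5) = 2/5.
From Urn B: P(both grey) = (8/13)(7/12) = 14/39.
From Urn C: P(both grey) = (5/8)(4/7) = 5/14.
Total probability = (1/10)(2/5) + (1/2)(14/39) + (2/5)(5/14) = 2473/6825.

2473/6825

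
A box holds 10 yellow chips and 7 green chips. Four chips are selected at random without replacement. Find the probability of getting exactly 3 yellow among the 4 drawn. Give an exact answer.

One ordering (yellow drawn first) has probability 10/17 × 9/16 × 8/15 × 7/14 = 5040/57120 = 3/34.
There are C(4,3) = 4 such orderings, each equally likely, so P = 4 × 3/34 = 6/17.

6/17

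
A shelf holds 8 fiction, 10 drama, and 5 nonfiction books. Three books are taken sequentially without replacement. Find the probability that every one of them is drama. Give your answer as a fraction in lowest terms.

120/1771

P(every draw is drama) = 10/23 × 9/22 × 8/21 = 720/10626 = 120/1771.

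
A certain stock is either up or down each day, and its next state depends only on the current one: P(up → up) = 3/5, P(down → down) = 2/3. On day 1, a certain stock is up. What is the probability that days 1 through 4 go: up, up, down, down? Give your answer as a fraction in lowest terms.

Day 1 is given. For each transition, use the conditional probability from the current state:
P(up | up) = 3/5; P(down | up) = 2/5; P(down | down) = 2/3.
P = 3/5 × 2/5 × 2/3 = 12/75 = 4/25.

4/25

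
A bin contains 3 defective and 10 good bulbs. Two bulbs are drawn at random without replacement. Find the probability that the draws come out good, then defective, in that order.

5/26

Each draw changes the counts, so multiply the conditional probabilities along the sequence:
P = 10/13 × 3/12 = 30/156 = 5/26.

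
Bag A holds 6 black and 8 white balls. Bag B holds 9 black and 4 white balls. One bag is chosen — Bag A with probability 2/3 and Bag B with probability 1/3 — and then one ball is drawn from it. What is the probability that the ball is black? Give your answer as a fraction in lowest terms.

From Bag A: P(black) = 6/14.
From Bag B: P(black) = 9/13.
Total probability = (2/3)(6/14) + (1/3)(9/13) = 47/91.

47/91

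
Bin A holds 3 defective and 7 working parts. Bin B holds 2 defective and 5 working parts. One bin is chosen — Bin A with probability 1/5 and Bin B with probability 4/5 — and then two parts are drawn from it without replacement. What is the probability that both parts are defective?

From Bin A: P(both defective) = (3/10)(2/9) = 1/15.
From Bin B: P(both defective) = (2/7)(1/6) = 1/21.
Total probability = (1/5)(1/15) + (4/5)(1/21) = 9/175.

9/175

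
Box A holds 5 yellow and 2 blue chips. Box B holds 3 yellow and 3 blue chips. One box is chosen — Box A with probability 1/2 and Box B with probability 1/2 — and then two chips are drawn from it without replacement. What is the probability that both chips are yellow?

71/210

From Box A: P(both yellow) = (5/7)(4/6) = 10/21.
From Box B: P(both yellow) = (3/6)(2/5) = 1/5.
Total probability = (1/2)(10/21) + (1/2)(1/5) = 71/210.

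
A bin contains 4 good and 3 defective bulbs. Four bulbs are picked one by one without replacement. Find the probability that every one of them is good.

1/35

P = 4/7 × 3/6 × 2/5 × 1/4 = 24/840 = 1/35.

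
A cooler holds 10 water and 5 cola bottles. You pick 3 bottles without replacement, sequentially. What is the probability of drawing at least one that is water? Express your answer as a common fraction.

P(no water) = 5/15 × 4/14 × 3/13 = 60/2730 = 2/91.
P(at least one) = 1 − 2/91 = 89/91.

89/91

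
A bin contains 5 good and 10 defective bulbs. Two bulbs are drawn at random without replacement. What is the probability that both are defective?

P = 10/15 × 9/14 = 90/210 = 3/7.

3/7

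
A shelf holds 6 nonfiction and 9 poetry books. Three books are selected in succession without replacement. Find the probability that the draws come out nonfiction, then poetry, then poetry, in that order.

72/455

Each draw changes the counts, so multiply the conditional probabilities along the sequence:
P = 6/15 × 9/14 × 8/13 = 432/2730 = 72/455.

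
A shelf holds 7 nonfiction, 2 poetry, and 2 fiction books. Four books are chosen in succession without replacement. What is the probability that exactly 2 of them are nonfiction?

21/55

One ordering (nonfiction drawn first) has probability 7/11 × 6/10 × 4/9 × 3/8 = 504/7920 = 7/110.
There are C(4,2) = 6 such orderings, each equally likely, so P = 6 × 7/110 = 21/55.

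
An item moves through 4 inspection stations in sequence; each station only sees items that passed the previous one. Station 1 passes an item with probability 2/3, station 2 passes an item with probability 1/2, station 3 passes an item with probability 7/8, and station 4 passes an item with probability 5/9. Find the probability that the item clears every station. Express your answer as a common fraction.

35/216

Each stage is reached only if all earlier stages succeed, so
P = 2/3 × 1/2 × 7/8 × 5/9 = 70/432 = 35/216.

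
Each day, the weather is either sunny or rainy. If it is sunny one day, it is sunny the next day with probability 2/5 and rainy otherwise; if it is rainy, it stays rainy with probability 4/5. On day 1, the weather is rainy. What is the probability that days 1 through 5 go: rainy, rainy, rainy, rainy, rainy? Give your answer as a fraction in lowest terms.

Day 1 is given. For each transition, use the conditional probability from the current state:
P(rainy | rainy) = 4/5; P(rainy | rainy) = 4/5; P(rainy | rainy) = 4/5; P(rainy | rainy) = 4/5.
P = 4/5 × 4/5 × 4/5 × 4/5 = 256/625.

256/625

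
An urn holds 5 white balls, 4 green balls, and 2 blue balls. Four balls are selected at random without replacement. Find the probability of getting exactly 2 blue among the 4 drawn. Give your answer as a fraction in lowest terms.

One ordering (blue drawn first) has probability 2/11 × 1/10 × 9/9 × 8/8 = 144/7920 = 1/55.
There are C(4,2) = 6 such orderings, each equally likely, so P = 6 × 1/55 = 6/55.

6/55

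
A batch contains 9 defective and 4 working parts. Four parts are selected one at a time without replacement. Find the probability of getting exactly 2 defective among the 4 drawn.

One ordering (defective drawn first) has probability 9/13 × 8/12 × 4/11 × 3/10 = 864/17160 = 36/715.
There are C(4,2) = 6 such orderings, each equally likely, so P = 6 × 36/715 = 216/715.

216/715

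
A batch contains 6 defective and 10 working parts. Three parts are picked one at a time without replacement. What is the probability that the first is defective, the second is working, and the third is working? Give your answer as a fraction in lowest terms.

9/56

Chain rule:
P = 6/16 × 10/15 × 9/14 = 540/3360 = 9/56.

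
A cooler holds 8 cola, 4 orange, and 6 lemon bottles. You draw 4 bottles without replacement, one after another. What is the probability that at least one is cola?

95/102

P(no cola) = 10/18 × 9/17 × 8/16 × 7/15 = 5040/73440 = 7/102.
P(at least one) = 1 − 7/102 = 95/102.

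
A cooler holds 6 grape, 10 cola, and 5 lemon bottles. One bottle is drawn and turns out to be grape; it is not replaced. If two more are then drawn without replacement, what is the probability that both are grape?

After the first draw, 5 of the remaining 20 bottles are grape.
P = 5/20 × 4/19 = 20/380 = 1/19.

1/19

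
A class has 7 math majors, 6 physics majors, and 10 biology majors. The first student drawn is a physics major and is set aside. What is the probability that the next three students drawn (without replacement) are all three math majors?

After the first draw, 7 of the remaining 22 students are math majors.
P = 7/22 × 6/21 × 5/20 = 210/9240 = 1/44.

1/44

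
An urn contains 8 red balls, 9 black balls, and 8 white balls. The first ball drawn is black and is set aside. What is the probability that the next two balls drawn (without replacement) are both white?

After the first draw, 8 of the remaining 24 balls are white.
P = 8/24 × 7/23 = 56/552 = 7/69.

7/69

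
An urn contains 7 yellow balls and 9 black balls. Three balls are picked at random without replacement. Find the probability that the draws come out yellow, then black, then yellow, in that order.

9/80

Each draw changes the counts, so multiply the conditional probabilities along the sequence:
P = 7/16 × 9/15 × 6/14 = 378/3360 = 9/80.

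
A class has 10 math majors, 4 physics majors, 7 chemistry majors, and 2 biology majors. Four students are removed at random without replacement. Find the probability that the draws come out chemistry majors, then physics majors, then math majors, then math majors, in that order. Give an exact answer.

Chain rule:
P = 7/23 × 4/22 × 10/21 × 9/20 = 2520/212520 = 3/253.

3/253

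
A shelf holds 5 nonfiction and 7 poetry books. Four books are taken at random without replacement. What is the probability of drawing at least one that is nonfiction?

P(no nonfiction) = 7/12 × 6/11 × 5/10 × 4/9 = 840/11880 = 7/99.
P(at least one) = 1 − 7/99 = 92/99.

92/99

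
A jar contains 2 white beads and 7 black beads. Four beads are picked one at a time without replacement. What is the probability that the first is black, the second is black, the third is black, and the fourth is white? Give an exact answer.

5/36

Multiply the probability of each draw given the previous ones:
P = 7/9 × 6/8 × 5/7 × 2/6 = 420/3024 = 5/36.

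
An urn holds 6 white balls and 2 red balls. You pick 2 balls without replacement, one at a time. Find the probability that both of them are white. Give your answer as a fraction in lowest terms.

15/28

P = 6/8 × 5/7 = 30/56 = 15/28.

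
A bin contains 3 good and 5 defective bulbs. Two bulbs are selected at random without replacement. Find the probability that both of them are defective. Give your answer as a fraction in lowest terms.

P(every draw is defective) = 5/8 × 4/7 = 20/56 = 5/14.

5/14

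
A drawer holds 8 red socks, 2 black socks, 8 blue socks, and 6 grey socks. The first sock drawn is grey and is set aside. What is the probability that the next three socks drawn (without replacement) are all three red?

8/253

With the first sock removed, 8 red remain out of 23.
P = 8/23 × 7/22 × 6/21 = 336/10626 = 8/253.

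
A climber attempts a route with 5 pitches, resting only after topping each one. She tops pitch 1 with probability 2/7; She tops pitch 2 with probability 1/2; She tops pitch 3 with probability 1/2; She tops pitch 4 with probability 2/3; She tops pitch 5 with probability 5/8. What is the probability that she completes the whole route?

5/168

The events are sequential, so multiply the conditional probabilities:
P = 2/7 × 1/2 × 1/2 × 2/3 × 5/8 = 20/672 = 5/168.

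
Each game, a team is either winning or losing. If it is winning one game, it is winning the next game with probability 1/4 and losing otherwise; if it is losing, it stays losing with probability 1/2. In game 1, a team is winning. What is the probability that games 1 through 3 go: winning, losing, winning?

3/8

Game 1 is given. For each transition, use the conditional probability from the current state:
P(losing | winning) = 3/4; P(winning | losing) = 1/2.
P = 3/4 × 1/2 = 3/8.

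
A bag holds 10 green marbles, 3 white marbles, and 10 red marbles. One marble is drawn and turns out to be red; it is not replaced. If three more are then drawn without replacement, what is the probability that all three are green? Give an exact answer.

6/77

After the first draw, 10 of the remaining 22 marbles are green.
P = 10/22 × 9/21 × 8/20 = 720/9240 = 6/77.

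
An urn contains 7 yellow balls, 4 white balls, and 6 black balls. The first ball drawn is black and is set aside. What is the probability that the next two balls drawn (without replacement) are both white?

With the first ball removed, 4 white remain out of 16.
P = 4/16 × 3/15 = 12/240 = 1/20.

1/20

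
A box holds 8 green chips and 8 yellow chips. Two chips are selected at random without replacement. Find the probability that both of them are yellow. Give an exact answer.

P = 8/16 × 7/15 = 56/240 = 7/30.

7/30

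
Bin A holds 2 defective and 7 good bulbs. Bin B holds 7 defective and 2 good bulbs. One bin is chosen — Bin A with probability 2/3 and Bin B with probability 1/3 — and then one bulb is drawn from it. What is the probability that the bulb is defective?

From Bin A: P(defective) = 2/9.
From Bin B: P(defective) = 7/9.
Total probability = (2/3)(2/9) + (1/3)(7/9) = 11/27.

11/27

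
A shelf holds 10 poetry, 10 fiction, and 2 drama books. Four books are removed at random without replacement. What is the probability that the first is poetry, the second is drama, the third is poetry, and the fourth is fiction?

Each draw changes the counts, so multiply the conditional probabilities along the sequence:
P = 10/22 × 2/21 × 9/20 × 10/19 = 1800/175560 = 15/1463.

15/1463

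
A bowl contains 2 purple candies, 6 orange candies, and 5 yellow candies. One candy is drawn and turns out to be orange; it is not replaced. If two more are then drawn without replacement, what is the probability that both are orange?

After the first draw, 5 of the remaining 12 candies are orange.
P = 5/12 × 4/11 = 20/132 = 5/33.

5/33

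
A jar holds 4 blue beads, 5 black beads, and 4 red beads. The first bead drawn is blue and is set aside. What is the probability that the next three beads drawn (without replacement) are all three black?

1/22

With the first bead removed, 5 black remain out of 12.
P = 5/12 × 4/11 × 3/10 = 60/1320 = 1/22.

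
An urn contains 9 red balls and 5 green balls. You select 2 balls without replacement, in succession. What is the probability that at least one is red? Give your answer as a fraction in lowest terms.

P(no red) = 5/14 × 4/13 = 20/182 = 10/91.
P(at least one) = 1 − 10/91 = 81/91.

81/91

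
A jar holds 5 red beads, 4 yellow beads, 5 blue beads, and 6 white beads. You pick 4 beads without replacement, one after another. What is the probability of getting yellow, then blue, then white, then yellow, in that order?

1/323

Each draw changes the counts, so multiply the conditional probabilities along the sequence:
P = 4/20 × 5/19 × 6/18 × 3/17 = 360/116280 = 1/323.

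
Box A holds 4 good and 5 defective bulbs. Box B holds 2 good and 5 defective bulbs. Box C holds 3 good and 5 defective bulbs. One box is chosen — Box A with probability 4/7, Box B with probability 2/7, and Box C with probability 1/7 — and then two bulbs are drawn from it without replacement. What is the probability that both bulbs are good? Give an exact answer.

From Box A: P(both good) = (4/9)(3/8) = 1/6.
From Box B: P(both good) = (2/7)(1/6) = 1/21.
From Box C: P(both good) = (3/8)(2/7) = 3/28.
Total probability = (4/7)(1/6) + (2/7)(1/21) + (1/7)(3/28) = 73/588.

73/588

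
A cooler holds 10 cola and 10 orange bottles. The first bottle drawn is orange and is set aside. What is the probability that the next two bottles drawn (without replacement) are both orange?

4/19

With the first bottle removed, 9 orange remain out of 19.
P = 9/19 × 8/18 = 72/342 = 4/19.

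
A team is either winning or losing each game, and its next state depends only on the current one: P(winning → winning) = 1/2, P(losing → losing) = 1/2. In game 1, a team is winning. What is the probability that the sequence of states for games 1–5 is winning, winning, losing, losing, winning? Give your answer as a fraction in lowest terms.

1/16

Game 1 is given. For each transition, use the conditional probability from the current state:
P(winning | winning) = 1/2; P(losing | winning) = 1/2; P(losing | losing) = 1/2; P(winning | losing) = 1/2.
P = 1/2 × 1/2 × 1/2 × 1/2 = 1/16.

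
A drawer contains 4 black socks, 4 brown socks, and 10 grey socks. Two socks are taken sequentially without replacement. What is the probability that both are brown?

2/51

P(every draw is brown) = 4/18 × 3/17 = 12/306 = 2/51.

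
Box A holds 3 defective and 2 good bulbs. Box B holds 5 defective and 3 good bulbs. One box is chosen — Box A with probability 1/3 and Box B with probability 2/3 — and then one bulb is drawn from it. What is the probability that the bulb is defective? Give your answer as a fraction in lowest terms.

37/60

From Box A: P(defective) = 3/5.
From Box B: P(defective) = 5/8.
Total probability = (1/3)(3/5) + (2/3)(5/8) = 37/60.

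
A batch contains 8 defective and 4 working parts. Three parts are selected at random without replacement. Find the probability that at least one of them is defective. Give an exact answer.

P(no defective) = 4/12 × 3/11 × 2/10 = 24/1320 = 1/55.
P(at least one) = 1 − 1/55 = 54/55.

54/55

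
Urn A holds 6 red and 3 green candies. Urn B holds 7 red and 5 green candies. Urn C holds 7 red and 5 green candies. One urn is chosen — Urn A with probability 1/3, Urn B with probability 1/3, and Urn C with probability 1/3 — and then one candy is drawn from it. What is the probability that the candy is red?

11/18

From Urn A: P(red) = 6/9.
From Urn B: P(red) = 7/12.
From Urn C: P(red) = 7/12.
Total probability = (1/3)(6/9) + (1/3)(7/12) + (1/3)(7/12) = 11/18.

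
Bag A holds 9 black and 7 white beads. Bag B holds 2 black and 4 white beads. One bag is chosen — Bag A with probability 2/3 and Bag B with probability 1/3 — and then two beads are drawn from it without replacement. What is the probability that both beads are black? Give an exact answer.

From Bag A: P(both black) = (9/16)(8/15) = 3/10.
From Bag B: P(both black) = (2/6)(1/5) = 1/15.
Total probability = (2/3)(3/10) + (1/3)(1/15) = 2/9.

2/9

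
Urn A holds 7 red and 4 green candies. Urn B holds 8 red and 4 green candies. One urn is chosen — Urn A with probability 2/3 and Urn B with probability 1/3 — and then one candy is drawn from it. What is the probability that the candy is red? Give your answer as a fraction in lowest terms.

From Urn A: P(red) = 7/11.
From Urn B: P(red) = 8/12.
Total probability = (2/3)(7/11) + (1/3)(8/12) = 64/99.

64/99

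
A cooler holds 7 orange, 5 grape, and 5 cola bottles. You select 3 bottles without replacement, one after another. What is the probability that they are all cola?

P(every draw is cola) = 5/17 × 4/16 × 3/15 = 60/4080 = 1/68.

1/68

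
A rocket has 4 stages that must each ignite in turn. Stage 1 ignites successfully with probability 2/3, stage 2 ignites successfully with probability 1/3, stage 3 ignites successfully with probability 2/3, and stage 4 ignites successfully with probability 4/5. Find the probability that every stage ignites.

Each stage is reached only if all earlier stages succeed, so
P = 2/3 × 1/3 × 2/3 × 4/5 = 16/135.

16/135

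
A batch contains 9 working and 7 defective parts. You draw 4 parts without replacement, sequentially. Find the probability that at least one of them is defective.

P(no defective) = 9/16 × 8/15 × 7/14 × 6/13 = 3024/43680 = 9/130.
P(at least one) = 1 − 9/130 = 121/130.

121/130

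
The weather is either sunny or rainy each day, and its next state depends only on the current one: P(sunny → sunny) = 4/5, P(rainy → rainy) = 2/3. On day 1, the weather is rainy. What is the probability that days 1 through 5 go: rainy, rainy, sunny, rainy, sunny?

Day 1 is given. For each transition, use the conditional probability from the current state:
P(rainy | rainy) = 2/3; P(sunny | rainy) = 1/3; P(rainy | sunny) = 1/5; P(sunny | rainy) = 1/3.
P = 2/3 × 1/3 × 1/5 × 1/3 = 2/135.

2/135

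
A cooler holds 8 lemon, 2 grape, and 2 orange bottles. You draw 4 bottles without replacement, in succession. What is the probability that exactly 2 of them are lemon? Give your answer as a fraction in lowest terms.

56/165

One ordering (lemon drawn first) has probability 8/12 × 7/11 × 4/10 × 3/9 = 672/11880 = 28/495.
There are C(4,2) = 6 such orderings, each equally likely, so P = 6 × 28/495 = 56/165.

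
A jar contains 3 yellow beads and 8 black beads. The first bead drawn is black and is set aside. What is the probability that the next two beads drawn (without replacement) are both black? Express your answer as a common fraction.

7/15

After the first draw, 7 of the remaining 10 beads are black.
P = 7/10 × 6/9 = 42/90 = 7/15.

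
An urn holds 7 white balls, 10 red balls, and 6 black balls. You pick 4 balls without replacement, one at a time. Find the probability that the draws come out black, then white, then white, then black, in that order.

3/506

Each draw changes the counts, so multiply the conditional probabilities along the sequence:
P = 6/23 × 7/22 × 6/21 × 5/20 = 1260/212520 = 3/506.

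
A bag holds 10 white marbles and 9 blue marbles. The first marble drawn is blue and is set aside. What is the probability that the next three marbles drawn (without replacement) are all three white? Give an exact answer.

5/34

After the first draw, 10 of the remaining 18 marbles are white.
P = 10/18 × 9/17 × 8/16 = 720/4896 = 5/34.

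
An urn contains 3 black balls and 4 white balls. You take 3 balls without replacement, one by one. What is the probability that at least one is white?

P(no white) = 3/7 × 2/6 × 1/5 = 6/210 = 1/35.
P(at least one) = 1 − 1/35 = 34/35.

34/35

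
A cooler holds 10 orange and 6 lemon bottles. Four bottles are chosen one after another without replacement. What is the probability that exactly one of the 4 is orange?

10/91

One ordering (orange drawn first) has probability 10/16 × 6/15 × 5/14 × 4/13 = 1200/43680 = 5/182.
There are C(4,1) = 4 such orderings, each equally likely, so P = 4 × 5/182 = 10/91.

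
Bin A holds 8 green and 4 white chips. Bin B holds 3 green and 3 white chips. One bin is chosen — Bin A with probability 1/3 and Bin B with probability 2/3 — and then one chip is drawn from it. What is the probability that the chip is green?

From Bin A: P(green) = 8/12.
From Bin B: P(green) = 3/6.
Total probability = (1/3)(8/12) + (2/3)(3/6) = 5/9.

5/9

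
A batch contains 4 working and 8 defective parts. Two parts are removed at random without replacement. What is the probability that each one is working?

1/11

P(all working) = 4/12 × 3/11 = 12/132 = 1/11.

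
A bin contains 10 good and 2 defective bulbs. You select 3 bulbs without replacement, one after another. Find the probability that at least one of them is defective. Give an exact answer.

5/11

P(no defective) = 10/12 × 9/11 × 8/10 = 720/1320 = 6/11.
P(at least one) = 1 − 6/11 = 5/11.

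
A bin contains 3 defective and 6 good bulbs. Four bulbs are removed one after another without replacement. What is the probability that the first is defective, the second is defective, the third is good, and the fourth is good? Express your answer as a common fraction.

Chain rule:
P = 3/9 × 2/8 × 6/7 × 5/6 = 180/3024 = 5/84.

5/84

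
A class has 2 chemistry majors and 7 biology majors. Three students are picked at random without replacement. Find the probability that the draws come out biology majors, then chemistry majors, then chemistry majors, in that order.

1/36

Chain rule:
P = 7/9 × 2/8 × 1/7 = 14/504 = 1/36.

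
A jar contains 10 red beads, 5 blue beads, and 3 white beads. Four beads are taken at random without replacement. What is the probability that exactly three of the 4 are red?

16/51

One ordering (red drawn first) has probability 10/18 × 9/17 × 8/16 × 8/15 = 5760/73440 = 4/51.
There are C(4,3) = 4 such orderings, each equally likely, so P = 4 × 4/51 = 16/51.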